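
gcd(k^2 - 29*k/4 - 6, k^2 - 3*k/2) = 1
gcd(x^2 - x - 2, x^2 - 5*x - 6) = x + 1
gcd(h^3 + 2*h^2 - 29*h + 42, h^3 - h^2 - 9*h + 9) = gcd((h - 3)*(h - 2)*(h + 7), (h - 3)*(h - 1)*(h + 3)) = h - 3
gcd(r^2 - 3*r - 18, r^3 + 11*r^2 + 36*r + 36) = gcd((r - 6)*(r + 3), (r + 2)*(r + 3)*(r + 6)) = r + 3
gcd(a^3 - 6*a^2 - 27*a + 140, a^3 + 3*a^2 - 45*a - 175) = a^2 - 2*a - 35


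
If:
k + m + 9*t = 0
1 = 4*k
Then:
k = 1/4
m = -9*t - 1/4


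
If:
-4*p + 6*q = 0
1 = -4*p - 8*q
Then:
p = -3/28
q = -1/14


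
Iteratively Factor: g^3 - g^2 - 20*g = (g - 5)*(g^2 + 4*g) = g*(g - 5)*(g + 4)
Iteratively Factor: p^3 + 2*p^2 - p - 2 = (p + 1)*(p^2 + p - 2) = (p + 1)*(p + 2)*(p - 1)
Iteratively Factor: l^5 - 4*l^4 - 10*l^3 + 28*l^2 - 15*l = (l - 1)*(l^4 - 3*l^3 - 13*l^2 + 15*l) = (l - 1)*(l + 3)*(l^3 - 6*l^2 + 5*l) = l*(l - 1)*(l + 3)*(l^2 - 6*l + 5) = l*(l - 1)^2*(l + 3)*(l - 5)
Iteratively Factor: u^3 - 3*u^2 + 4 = (u - 2)*(u^2 - u - 2) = (u - 2)^2*(u + 1)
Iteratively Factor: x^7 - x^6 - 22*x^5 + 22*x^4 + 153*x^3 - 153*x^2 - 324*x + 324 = (x + 3)*(x^6 - 4*x^5 - 10*x^4 + 52*x^3 - 3*x^2 - 144*x + 108) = (x + 3)^2*(x^5 - 7*x^4 + 11*x^3 + 19*x^2 - 60*x + 36) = (x + 2)*(x + 3)^2*(x^4 - 9*x^3 + 29*x^2 - 39*x + 18) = (x - 3)*(x + 2)*(x + 3)^2*(x^3 - 6*x^2 + 11*x - 6) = (x - 3)*(x - 2)*(x + 2)*(x + 3)^2*(x^2 - 4*x + 3) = (x - 3)^2*(x - 2)*(x + 2)*(x + 3)^2*(x - 1)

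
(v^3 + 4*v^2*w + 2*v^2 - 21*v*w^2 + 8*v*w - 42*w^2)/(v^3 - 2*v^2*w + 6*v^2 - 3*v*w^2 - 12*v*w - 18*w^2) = (v^2 + 7*v*w + 2*v + 14*w)/(v^2 + v*w + 6*v + 6*w)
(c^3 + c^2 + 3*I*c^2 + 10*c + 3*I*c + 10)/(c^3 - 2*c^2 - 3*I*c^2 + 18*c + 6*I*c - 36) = (c^3 + c^2*(1 + 3*I) + c*(10 + 3*I) + 10)/(c^3 - c^2*(2 + 3*I) + 6*c*(3 + I) - 36)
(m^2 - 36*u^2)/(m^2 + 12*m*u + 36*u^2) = (m - 6*u)/(m + 6*u)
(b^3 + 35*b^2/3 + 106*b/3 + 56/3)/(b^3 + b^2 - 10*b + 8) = (3*b^2 + 23*b + 14)/(3*(b^2 - 3*b + 2))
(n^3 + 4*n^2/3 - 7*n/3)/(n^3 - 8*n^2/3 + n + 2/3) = n*(3*n + 7)/(3*n^2 - 5*n - 2)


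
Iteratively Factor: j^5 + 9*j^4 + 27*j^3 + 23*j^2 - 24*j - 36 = (j + 3)*(j^4 + 6*j^3 + 9*j^2 - 4*j - 12) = (j + 2)*(j + 3)*(j^3 + 4*j^2 + j - 6) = (j + 2)*(j + 3)^2*(j^2 + j - 2) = (j - 1)*(j + 2)*(j + 3)^2*(j + 2)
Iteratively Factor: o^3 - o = (o - 1)*(o^2 + o) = (o - 1)*(o + 1)*(o)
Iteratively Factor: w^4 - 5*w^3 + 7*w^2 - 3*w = (w - 1)*(w^3 - 4*w^2 + 3*w) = (w - 3)*(w - 1)*(w^2 - w) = (w - 3)*(w - 1)^2*(w)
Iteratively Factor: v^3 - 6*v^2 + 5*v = (v)*(v^2 - 6*v + 5) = v*(v - 1)*(v - 5)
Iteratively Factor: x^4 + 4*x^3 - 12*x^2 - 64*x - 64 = (x + 2)*(x^3 + 2*x^2 - 16*x - 32) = (x + 2)^2*(x^2 - 16) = (x - 4)*(x + 2)^2*(x + 4)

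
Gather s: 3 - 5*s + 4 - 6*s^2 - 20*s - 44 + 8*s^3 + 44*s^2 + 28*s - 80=8*s^3 + 38*s^2 + 3*s - 117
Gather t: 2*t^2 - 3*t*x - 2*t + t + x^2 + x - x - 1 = 2*t^2 + t*(-3*x - 1) + x^2 - 1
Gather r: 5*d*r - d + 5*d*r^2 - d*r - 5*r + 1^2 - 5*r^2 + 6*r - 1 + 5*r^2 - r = 5*d*r^2 + 4*d*r - d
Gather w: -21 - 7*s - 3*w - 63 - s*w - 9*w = -7*s + w*(-s - 12) - 84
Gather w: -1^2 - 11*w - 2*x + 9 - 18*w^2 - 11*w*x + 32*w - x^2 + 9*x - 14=-18*w^2 + w*(21 - 11*x) - x^2 + 7*x - 6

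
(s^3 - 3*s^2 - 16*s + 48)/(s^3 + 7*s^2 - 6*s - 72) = (s - 4)/(s + 6)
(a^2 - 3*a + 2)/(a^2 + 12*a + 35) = (a^2 - 3*a + 2)/(a^2 + 12*a + 35)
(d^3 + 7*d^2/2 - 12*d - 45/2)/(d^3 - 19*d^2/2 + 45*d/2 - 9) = (2*d^2 + 13*d + 15)/(2*d^2 - 13*d + 6)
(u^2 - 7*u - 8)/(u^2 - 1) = (u - 8)/(u - 1)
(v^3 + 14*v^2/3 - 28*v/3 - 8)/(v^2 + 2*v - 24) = (3*v^2 - 4*v - 4)/(3*(v - 4))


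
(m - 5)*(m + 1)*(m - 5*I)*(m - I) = m^4 - 4*m^3 - 6*I*m^3 - 10*m^2 + 24*I*m^2 + 20*m + 30*I*m + 25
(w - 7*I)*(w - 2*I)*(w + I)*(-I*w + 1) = -I*w^4 - 7*w^3 - 3*I*w^2 - 19*w - 14*I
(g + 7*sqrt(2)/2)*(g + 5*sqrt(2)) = g^2 + 17*sqrt(2)*g/2 + 35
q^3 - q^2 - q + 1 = (q - 1)^2*(q + 1)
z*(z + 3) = z^2 + 3*z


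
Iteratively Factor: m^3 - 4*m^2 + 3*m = (m - 1)*(m^2 - 3*m) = (m - 3)*(m - 1)*(m)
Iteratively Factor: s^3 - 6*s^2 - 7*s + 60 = (s - 4)*(s^2 - 2*s - 15) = (s - 4)*(s + 3)*(s - 5)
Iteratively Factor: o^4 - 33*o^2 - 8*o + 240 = (o - 5)*(o^3 + 5*o^2 - 8*o - 48) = (o - 5)*(o - 3)*(o^2 + 8*o + 16) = (o - 5)*(o - 3)*(o + 4)*(o + 4)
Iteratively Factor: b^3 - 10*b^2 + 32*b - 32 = (b - 4)*(b^2 - 6*b + 8) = (b - 4)*(b - 2)*(b - 4)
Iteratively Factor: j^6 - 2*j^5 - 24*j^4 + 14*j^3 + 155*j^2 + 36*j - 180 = (j + 2)*(j^5 - 4*j^4 - 16*j^3 + 46*j^2 + 63*j - 90) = (j + 2)*(j + 3)*(j^4 - 7*j^3 + 5*j^2 + 31*j - 30) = (j - 5)*(j + 2)*(j + 3)*(j^3 - 2*j^2 - 5*j + 6) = (j - 5)*(j - 1)*(j + 2)*(j + 3)*(j^2 - j - 6) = (j - 5)*(j - 3)*(j - 1)*(j + 2)*(j + 3)*(j + 2)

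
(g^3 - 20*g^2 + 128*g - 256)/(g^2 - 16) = (g^2 - 16*g + 64)/(g + 4)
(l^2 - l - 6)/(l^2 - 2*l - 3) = (l + 2)/(l + 1)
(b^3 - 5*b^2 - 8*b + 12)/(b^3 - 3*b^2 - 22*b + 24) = (b + 2)/(b + 4)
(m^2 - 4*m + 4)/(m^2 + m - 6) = (m - 2)/(m + 3)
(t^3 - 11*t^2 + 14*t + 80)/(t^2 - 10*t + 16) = (t^2 - 3*t - 10)/(t - 2)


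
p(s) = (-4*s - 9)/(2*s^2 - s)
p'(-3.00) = -0.10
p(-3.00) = 0.14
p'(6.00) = 0.11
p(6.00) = -0.50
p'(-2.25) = -0.32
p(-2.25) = 0.00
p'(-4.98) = 0.00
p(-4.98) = 0.20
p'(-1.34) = -1.76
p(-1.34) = -0.74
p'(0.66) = 409.03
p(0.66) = -55.11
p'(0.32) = 251.62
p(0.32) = 89.24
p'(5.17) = 0.17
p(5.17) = -0.61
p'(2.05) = 2.44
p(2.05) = -2.71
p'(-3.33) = -0.06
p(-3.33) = 0.17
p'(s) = (1 - 4*s)*(-4*s - 9)/(2*s^2 - s)^2 - 4/(2*s^2 - s)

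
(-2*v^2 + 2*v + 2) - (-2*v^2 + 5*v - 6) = 8 - 3*v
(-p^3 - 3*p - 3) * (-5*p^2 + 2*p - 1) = 5*p^5 - 2*p^4 + 16*p^3 + 9*p^2 - 3*p + 3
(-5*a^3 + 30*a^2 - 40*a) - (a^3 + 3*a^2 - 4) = -6*a^3 + 27*a^2 - 40*a + 4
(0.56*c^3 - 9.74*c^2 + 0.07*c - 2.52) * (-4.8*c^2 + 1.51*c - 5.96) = -2.688*c^5 + 47.5976*c^4 - 18.381*c^3 + 70.2521*c^2 - 4.2224*c + 15.0192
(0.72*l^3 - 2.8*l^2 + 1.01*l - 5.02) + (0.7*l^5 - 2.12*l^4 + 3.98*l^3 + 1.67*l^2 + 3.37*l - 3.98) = 0.7*l^5 - 2.12*l^4 + 4.7*l^3 - 1.13*l^2 + 4.38*l - 9.0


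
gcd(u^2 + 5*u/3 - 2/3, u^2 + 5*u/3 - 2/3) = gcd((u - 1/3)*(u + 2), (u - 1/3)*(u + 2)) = u^2 + 5*u/3 - 2/3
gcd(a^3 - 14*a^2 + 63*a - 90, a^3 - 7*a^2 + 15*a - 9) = a - 3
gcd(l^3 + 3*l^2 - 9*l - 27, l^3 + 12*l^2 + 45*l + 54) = l^2 + 6*l + 9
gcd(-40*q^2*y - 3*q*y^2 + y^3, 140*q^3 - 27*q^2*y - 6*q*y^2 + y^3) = 5*q + y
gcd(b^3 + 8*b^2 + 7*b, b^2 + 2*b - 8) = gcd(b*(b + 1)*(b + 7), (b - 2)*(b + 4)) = 1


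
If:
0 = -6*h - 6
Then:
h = -1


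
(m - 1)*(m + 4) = m^2 + 3*m - 4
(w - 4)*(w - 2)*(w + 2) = w^3 - 4*w^2 - 4*w + 16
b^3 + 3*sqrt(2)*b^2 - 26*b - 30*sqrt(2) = (b - 3*sqrt(2))*(b + sqrt(2))*(b + 5*sqrt(2))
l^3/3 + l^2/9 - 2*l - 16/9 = (l/3 + 1/3)*(l - 8/3)*(l + 2)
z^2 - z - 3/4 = (z - 3/2)*(z + 1/2)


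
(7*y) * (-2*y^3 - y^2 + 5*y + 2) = -14*y^4 - 7*y^3 + 35*y^2 + 14*y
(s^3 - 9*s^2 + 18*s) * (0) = 0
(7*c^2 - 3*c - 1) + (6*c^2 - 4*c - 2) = 13*c^2 - 7*c - 3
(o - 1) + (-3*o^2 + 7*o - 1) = -3*o^2 + 8*o - 2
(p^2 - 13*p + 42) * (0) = 0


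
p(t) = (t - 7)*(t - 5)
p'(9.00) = 6.00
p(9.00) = 8.00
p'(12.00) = 12.00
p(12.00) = 35.00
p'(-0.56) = -13.12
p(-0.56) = 42.03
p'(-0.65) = -13.30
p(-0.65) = 43.22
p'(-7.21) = -26.42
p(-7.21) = 173.50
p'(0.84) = -10.32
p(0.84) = 25.63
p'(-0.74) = -13.48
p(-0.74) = 44.43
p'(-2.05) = -16.10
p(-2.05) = 63.80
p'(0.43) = -11.14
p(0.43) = 30.02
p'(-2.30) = -16.60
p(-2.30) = 67.89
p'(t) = 2*t - 12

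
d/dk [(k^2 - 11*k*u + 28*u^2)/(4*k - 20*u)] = (k^2 - 10*k*u + 27*u^2)/(4*(k^2 - 10*k*u + 25*u^2))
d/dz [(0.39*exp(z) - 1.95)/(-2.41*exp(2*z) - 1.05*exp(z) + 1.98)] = (0.9399*exp(2*z) - 9.399*exp(z) - 1.2753)*exp(z)/(5.8081*exp(4*z) + 5.061*exp(3*z) - 8.4411*exp(2*z) - 4.158*exp(z) + 3.9204)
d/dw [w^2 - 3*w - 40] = 2*w - 3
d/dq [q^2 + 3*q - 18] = 2*q + 3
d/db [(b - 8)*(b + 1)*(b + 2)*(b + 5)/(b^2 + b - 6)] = (2*b^5 + 3*b^4 - 24*b^3 + 79*b^2 + 724*b + 836)/(b^4 + 2*b^3 - 11*b^2 - 12*b + 36)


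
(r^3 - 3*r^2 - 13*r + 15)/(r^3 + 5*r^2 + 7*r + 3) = (r^2 - 6*r + 5)/(r^2 + 2*r + 1)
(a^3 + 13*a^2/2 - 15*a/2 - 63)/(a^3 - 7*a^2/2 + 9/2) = (2*a^2 + 19*a + 42)/(2*a^2 - a - 3)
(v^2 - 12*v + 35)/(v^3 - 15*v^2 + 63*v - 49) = (v - 5)/(v^2 - 8*v + 7)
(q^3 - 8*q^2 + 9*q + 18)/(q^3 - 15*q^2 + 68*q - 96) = (q^2 - 5*q - 6)/(q^2 - 12*q + 32)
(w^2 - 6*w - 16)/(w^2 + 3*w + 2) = (w - 8)/(w + 1)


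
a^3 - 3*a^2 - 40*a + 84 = (a - 7)*(a - 2)*(a + 6)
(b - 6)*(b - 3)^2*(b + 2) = b^4 - 10*b^3 + 21*b^2 + 36*b - 108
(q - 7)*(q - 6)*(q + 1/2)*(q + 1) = q^4 - 23*q^3/2 + 23*q^2 + 113*q/2 + 21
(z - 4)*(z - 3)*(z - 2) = z^3 - 9*z^2 + 26*z - 24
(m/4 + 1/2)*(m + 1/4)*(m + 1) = m^3/4 + 13*m^2/16 + 11*m/16 + 1/8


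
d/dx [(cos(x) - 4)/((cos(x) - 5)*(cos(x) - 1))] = (cos(x)^2 - 8*cos(x) + 19)*sin(x)/((cos(x) - 5)^2*(cos(x) - 1)^2)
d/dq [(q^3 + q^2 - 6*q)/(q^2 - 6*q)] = q*(q - 12)/(q^2 - 12*q + 36)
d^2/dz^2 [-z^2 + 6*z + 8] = -2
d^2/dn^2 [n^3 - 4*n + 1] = 6*n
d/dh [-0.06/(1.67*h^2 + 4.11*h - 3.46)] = (0.2004*h + 0.2466)/(1.67*h^2 + 4.11*h - 3.46)^2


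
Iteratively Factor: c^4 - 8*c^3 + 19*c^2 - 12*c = (c)*(c^3 - 8*c^2 + 19*c - 12) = c*(c - 1)*(c^2 - 7*c + 12) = c*(c - 4)*(c - 1)*(c - 3)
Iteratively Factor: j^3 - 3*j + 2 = (j + 2)*(j^2 - 2*j + 1) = (j - 1)*(j + 2)*(j - 1)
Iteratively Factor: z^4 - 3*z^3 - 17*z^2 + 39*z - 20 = (z - 1)*(z^3 - 2*z^2 - 19*z + 20) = (z - 1)^2*(z^2 - z - 20) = (z - 5)*(z - 1)^2*(z + 4)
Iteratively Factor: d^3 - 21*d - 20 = (d + 4)*(d^2 - 4*d - 5) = (d + 1)*(d + 4)*(d - 5)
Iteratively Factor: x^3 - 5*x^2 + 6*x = (x)*(x^2 - 5*x + 6) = x*(x - 2)*(x - 3)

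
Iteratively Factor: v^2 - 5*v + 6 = (v - 3)*(v - 2)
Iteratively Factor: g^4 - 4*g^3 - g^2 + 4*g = (g - 4)*(g^3 - g) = (g - 4)*(g - 1)*(g^2 + g) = (g - 4)*(g - 1)*(g + 1)*(g)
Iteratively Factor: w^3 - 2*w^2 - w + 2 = (w - 2)*(w^2 - 1) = (w - 2)*(w + 1)*(w - 1)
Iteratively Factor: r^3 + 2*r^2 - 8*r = (r)*(r^2 + 2*r - 8) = r*(r - 2)*(r + 4)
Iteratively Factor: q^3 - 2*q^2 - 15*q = (q - 5)*(q^2 + 3*q) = q*(q - 5)*(q + 3)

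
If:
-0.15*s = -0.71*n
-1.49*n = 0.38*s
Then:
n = 0.00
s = 0.00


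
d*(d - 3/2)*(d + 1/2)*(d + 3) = d^4 + 2*d^3 - 15*d^2/4 - 9*d/4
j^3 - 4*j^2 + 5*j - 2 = (j - 2)*(j - 1)^2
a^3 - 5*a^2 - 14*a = a*(a - 7)*(a + 2)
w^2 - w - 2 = (w - 2)*(w + 1)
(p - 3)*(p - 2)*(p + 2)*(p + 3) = p^4 - 13*p^2 + 36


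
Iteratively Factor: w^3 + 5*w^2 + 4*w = (w + 4)*(w^2 + w) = w*(w + 4)*(w + 1)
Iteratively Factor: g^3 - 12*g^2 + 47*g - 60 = (g - 4)*(g^2 - 8*g + 15) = (g - 4)*(g - 3)*(g - 5)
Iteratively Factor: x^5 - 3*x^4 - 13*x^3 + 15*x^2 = (x)*(x^4 - 3*x^3 - 13*x^2 + 15*x) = x*(x + 3)*(x^3 - 6*x^2 + 5*x) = x*(x - 1)*(x + 3)*(x^2 - 5*x) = x*(x - 5)*(x - 1)*(x + 3)*(x)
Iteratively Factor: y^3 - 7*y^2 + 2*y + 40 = (y - 5)*(y^2 - 2*y - 8) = (y - 5)*(y - 4)*(y + 2)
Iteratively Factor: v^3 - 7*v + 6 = (v - 1)*(v^2 + v - 6) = (v - 2)*(v - 1)*(v + 3)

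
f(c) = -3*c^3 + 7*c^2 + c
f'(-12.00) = -1463.00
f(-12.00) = 6180.00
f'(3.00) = -38.00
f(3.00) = -15.00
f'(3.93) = -82.98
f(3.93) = -70.05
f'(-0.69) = -12.94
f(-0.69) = 3.63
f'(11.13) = -958.07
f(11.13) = -3257.98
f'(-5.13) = -307.67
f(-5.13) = 584.11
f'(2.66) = -25.44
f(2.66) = -4.27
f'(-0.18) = -1.81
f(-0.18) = 0.06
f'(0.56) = 6.02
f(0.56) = 2.23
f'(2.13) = -10.01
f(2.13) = 4.90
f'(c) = -9*c^2 + 14*c + 1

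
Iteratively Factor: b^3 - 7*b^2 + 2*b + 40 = (b - 5)*(b^2 - 2*b - 8) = (b - 5)*(b + 2)*(b - 4)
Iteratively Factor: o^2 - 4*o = (o)*(o - 4)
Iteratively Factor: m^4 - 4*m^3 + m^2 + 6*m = (m)*(m^3 - 4*m^2 + m + 6) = m*(m - 2)*(m^2 - 2*m - 3) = m*(m - 2)*(m + 1)*(m - 3)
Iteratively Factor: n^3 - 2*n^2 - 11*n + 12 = (n - 4)*(n^2 + 2*n - 3) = (n - 4)*(n - 1)*(n + 3)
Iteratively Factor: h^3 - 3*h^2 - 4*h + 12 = (h - 3)*(h^2 - 4) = (h - 3)*(h + 2)*(h - 2)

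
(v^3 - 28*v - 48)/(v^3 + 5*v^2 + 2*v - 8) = (v - 6)/(v - 1)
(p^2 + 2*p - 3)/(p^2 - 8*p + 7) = (p + 3)/(p - 7)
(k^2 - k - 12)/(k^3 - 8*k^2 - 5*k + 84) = 1/(k - 7)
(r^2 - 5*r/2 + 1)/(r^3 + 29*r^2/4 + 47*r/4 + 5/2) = 2*(2*r^2 - 5*r + 2)/(4*r^3 + 29*r^2 + 47*r + 10)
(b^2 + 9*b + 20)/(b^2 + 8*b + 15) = (b + 4)/(b + 3)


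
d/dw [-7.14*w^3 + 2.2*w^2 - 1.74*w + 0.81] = -21.42*w^2 + 4.4*w - 1.74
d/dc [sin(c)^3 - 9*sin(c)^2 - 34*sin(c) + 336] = (3*sin(c)^2 - 18*sin(c) - 34)*cos(c)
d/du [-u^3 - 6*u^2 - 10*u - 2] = -3*u^2 - 12*u - 10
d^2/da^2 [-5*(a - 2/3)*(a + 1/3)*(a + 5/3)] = -30*a - 40/3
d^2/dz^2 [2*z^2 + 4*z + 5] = 4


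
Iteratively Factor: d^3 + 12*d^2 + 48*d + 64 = (d + 4)*(d^2 + 8*d + 16) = (d + 4)^2*(d + 4)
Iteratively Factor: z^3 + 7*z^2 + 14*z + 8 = (z + 4)*(z^2 + 3*z + 2) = (z + 1)*(z + 4)*(z + 2)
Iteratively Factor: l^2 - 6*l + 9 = (l - 3)*(l - 3)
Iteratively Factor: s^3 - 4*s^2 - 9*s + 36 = (s + 3)*(s^2 - 7*s + 12) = (s - 4)*(s + 3)*(s - 3)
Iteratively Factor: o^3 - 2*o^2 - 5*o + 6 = (o - 1)*(o^2 - o - 6) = (o - 1)*(o + 2)*(o - 3)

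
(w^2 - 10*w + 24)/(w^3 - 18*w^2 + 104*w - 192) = 1/(w - 8)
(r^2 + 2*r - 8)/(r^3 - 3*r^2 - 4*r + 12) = (r + 4)/(r^2 - r - 6)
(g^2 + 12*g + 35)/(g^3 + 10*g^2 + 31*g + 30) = (g + 7)/(g^2 + 5*g + 6)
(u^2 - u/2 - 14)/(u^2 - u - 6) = (-u^2 + u/2 + 14)/(-u^2 + u + 6)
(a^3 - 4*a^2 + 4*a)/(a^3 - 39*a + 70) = a*(a - 2)/(a^2 + 2*a - 35)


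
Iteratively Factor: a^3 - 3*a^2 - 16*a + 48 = (a - 4)*(a^2 + a - 12) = (a - 4)*(a + 4)*(a - 3)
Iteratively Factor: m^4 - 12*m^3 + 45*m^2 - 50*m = (m - 2)*(m^3 - 10*m^2 + 25*m) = m*(m - 2)*(m^2 - 10*m + 25) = m*(m - 5)*(m - 2)*(m - 5)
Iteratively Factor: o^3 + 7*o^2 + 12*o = (o + 4)*(o^2 + 3*o) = (o + 3)*(o + 4)*(o)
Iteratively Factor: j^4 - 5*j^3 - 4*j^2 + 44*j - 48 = (j + 3)*(j^3 - 8*j^2 + 20*j - 16) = (j - 4)*(j + 3)*(j^2 - 4*j + 4) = (j - 4)*(j - 2)*(j + 3)*(j - 2)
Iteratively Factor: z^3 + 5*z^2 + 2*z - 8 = (z - 1)*(z^2 + 6*z + 8) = (z - 1)*(z + 4)*(z + 2)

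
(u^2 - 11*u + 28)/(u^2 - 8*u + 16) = (u - 7)/(u - 4)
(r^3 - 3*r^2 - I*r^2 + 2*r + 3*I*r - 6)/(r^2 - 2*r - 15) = (r^3 - r^2*(3 + I) + r*(2 + 3*I) - 6)/(r^2 - 2*r - 15)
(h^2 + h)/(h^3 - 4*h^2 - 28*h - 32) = h*(h + 1)/(h^3 - 4*h^2 - 28*h - 32)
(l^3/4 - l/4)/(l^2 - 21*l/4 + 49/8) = 2*l*(l^2 - 1)/(8*l^2 - 42*l + 49)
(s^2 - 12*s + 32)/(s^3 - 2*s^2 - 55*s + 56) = (s - 4)/(s^2 + 6*s - 7)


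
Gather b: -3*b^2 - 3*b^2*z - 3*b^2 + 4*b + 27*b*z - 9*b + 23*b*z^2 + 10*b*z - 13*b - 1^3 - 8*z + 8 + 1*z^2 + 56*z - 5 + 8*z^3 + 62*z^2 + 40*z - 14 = b^2*(-3*z - 6) + b*(23*z^2 + 37*z - 18) + 8*z^3 + 63*z^2 + 88*z - 12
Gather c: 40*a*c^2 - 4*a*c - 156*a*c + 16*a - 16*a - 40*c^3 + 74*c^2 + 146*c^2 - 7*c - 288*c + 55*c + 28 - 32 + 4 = -40*c^3 + c^2*(40*a + 220) + c*(-160*a - 240)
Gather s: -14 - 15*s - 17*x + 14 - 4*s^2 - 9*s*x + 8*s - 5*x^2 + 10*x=-4*s^2 + s*(-9*x - 7) - 5*x^2 - 7*x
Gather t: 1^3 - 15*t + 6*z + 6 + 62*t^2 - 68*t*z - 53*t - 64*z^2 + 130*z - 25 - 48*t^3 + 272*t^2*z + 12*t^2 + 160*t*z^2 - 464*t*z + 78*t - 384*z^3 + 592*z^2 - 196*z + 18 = -48*t^3 + t^2*(272*z + 74) + t*(160*z^2 - 532*z + 10) - 384*z^3 + 528*z^2 - 60*z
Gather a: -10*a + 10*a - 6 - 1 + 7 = 0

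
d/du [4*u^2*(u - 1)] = 4*u*(3*u - 2)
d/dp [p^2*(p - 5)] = p*(3*p - 10)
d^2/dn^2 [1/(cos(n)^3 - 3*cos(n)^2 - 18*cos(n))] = 3*(-6*(sin(n)^2 + 2*cos(n) + 5)^2*sin(n)^2 + (sin(n)^2 + 3*cos(n) + 17)*(-23*cos(n) - 8*cos(2*n) + 3*cos(3*n))*cos(n)/4)/((sin(n)^2 + 3*cos(n) + 17)^3*cos(n)^3)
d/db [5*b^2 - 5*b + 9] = 10*b - 5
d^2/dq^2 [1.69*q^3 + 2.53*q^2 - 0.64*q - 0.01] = 10.14*q + 5.06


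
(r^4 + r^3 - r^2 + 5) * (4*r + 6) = 4*r^5 + 10*r^4 + 2*r^3 - 6*r^2 + 20*r + 30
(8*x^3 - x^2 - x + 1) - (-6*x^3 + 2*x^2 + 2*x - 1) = 14*x^3 - 3*x^2 - 3*x + 2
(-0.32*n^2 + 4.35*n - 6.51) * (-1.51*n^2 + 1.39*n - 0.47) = 0.4832*n^4 - 7.0133*n^3 + 16.027*n^2 - 11.0934*n + 3.0597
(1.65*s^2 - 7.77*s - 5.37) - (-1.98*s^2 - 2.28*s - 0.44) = 3.63*s^2 - 5.49*s - 4.93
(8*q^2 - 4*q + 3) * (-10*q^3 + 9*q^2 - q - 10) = -80*q^5 + 112*q^4 - 74*q^3 - 49*q^2 + 37*q - 30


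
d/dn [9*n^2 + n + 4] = 18*n + 1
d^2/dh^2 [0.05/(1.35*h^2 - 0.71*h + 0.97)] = (-0.18225*h^2 + 0.09585*h + 0.05*(2.7*h - 0.71)*(5.4*h - 1.42) - 0.13095)/(1.35*h^2 - 0.71*h + 0.97)^3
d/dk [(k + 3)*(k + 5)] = 2*k + 8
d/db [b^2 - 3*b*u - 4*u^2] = 2*b - 3*u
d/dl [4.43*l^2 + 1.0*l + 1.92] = 8.86*l + 1.0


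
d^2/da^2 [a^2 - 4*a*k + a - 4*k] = 2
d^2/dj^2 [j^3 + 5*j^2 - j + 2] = 6*j + 10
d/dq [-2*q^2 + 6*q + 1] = 6 - 4*q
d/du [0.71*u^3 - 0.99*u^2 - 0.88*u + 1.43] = 2.13*u^2 - 1.98*u - 0.88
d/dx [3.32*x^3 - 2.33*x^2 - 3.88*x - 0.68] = 9.96*x^2 - 4.66*x - 3.88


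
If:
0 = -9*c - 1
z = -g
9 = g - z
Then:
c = -1/9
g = 9/2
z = -9/2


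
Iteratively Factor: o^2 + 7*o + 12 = (o + 3)*(o + 4)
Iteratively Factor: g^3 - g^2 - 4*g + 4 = (g + 2)*(g^2 - 3*g + 2) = (g - 1)*(g + 2)*(g - 2)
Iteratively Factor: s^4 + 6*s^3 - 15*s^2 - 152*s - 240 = (s + 4)*(s^3 + 2*s^2 - 23*s - 60) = (s - 5)*(s + 4)*(s^2 + 7*s + 12) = (s - 5)*(s + 4)^2*(s + 3)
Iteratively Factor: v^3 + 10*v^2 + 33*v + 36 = (v + 4)*(v^2 + 6*v + 9) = (v + 3)*(v + 4)*(v + 3)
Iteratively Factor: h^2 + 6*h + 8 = (h + 4)*(h + 2)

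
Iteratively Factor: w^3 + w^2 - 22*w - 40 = (w - 5)*(w^2 + 6*w + 8) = (w - 5)*(w + 4)*(w + 2)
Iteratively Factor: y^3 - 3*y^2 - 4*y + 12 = (y - 2)*(y^2 - y - 6) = (y - 2)*(y + 2)*(y - 3)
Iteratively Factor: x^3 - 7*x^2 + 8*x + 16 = (x + 1)*(x^2 - 8*x + 16) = (x - 4)*(x + 1)*(x - 4)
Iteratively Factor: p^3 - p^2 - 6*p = (p)*(p^2 - p - 6) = p*(p - 3)*(p + 2)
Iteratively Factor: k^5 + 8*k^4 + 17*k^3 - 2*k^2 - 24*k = (k)*(k^4 + 8*k^3 + 17*k^2 - 2*k - 24) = k*(k + 4)*(k^3 + 4*k^2 + k - 6) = k*(k - 1)*(k + 4)*(k^2 + 5*k + 6) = k*(k - 1)*(k + 2)*(k + 4)*(k + 3)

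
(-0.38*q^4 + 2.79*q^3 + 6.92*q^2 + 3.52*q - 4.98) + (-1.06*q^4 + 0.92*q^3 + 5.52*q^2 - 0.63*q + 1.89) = -1.44*q^4 + 3.71*q^3 + 12.44*q^2 + 2.89*q - 3.09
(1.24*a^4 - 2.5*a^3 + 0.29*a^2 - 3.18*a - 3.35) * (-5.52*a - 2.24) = -6.8448*a^5 + 11.0224*a^4 + 3.9992*a^3 + 16.904*a^2 + 25.6152*a + 7.504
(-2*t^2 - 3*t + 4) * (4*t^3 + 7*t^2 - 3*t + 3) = -8*t^5 - 26*t^4 + t^3 + 31*t^2 - 21*t + 12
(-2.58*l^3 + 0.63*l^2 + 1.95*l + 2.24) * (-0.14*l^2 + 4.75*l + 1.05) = 0.3612*l^5 - 12.3432*l^4 + 0.0105000000000001*l^3 + 9.6104*l^2 + 12.6875*l + 2.352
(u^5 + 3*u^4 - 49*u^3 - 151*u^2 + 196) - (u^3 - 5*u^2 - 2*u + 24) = u^5 + 3*u^4 - 50*u^3 - 146*u^2 + 2*u + 172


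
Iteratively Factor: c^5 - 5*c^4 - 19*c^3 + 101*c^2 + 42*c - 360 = (c - 3)*(c^4 - 2*c^3 - 25*c^2 + 26*c + 120) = (c - 3)*(c + 4)*(c^3 - 6*c^2 - c + 30) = (c - 3)^2*(c + 4)*(c^2 - 3*c - 10) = (c - 3)^2*(c + 2)*(c + 4)*(c - 5)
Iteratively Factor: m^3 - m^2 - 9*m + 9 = (m - 1)*(m^2 - 9) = (m - 3)*(m - 1)*(m + 3)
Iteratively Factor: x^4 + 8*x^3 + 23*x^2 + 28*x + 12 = (x + 2)*(x^3 + 6*x^2 + 11*x + 6) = (x + 1)*(x + 2)*(x^2 + 5*x + 6) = (x + 1)*(x + 2)^2*(x + 3)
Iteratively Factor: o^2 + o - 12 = (o - 3)*(o + 4)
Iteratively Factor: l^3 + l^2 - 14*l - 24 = (l + 3)*(l^2 - 2*l - 8) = (l + 2)*(l + 3)*(l - 4)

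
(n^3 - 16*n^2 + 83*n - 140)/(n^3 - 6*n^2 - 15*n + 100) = (n^2 - 11*n + 28)/(n^2 - n - 20)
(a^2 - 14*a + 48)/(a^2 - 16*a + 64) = (a - 6)/(a - 8)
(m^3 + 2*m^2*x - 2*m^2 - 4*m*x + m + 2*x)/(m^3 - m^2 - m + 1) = (m + 2*x)/(m + 1)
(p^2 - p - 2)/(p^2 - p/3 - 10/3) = 3*(p + 1)/(3*p + 5)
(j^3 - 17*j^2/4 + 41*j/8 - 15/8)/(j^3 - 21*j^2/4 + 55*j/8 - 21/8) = (2*j - 5)/(2*j - 7)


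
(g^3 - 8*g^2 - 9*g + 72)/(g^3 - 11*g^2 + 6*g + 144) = (g - 3)/(g - 6)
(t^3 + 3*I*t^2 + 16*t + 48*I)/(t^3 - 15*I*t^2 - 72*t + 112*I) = (t^2 + 7*I*t - 12)/(t^2 - 11*I*t - 28)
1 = 1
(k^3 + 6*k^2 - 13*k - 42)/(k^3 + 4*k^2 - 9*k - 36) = (k^2 + 9*k + 14)/(k^2 + 7*k + 12)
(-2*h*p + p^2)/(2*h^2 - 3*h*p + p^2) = p/(-h + p)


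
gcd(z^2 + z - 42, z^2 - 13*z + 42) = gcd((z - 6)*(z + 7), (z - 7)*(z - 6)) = z - 6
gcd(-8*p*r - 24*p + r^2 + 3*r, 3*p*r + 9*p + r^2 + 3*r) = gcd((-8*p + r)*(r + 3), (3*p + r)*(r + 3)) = r + 3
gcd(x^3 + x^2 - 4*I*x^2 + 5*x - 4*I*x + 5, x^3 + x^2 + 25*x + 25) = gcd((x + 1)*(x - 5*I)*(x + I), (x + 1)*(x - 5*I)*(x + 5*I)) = x^2 + x*(1 - 5*I) - 5*I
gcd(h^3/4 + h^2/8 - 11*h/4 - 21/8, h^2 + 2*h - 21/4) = 1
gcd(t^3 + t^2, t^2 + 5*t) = t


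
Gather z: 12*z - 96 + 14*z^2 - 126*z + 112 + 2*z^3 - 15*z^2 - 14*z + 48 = 2*z^3 - z^2 - 128*z + 64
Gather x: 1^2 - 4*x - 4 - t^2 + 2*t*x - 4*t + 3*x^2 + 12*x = -t^2 - 4*t + 3*x^2 + x*(2*t + 8) - 3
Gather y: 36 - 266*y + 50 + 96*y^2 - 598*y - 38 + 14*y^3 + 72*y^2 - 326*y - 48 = 14*y^3 + 168*y^2 - 1190*y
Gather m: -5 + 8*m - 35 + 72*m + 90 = 80*m + 50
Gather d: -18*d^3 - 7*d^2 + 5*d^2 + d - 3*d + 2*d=-18*d^3 - 2*d^2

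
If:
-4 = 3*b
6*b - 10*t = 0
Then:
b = -4/3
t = -4/5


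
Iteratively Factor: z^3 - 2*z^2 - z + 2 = (z - 1)*(z^2 - z - 2) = (z - 1)*(z + 1)*(z - 2)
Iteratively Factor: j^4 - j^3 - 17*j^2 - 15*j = (j - 5)*(j^3 + 4*j^2 + 3*j) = (j - 5)*(j + 1)*(j^2 + 3*j) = j*(j - 5)*(j + 1)*(j + 3)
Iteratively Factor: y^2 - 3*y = (y - 3)*(y)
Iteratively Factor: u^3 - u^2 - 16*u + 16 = (u - 4)*(u^2 + 3*u - 4) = (u - 4)*(u - 1)*(u + 4)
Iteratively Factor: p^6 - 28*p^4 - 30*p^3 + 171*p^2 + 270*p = (p + 3)*(p^5 - 3*p^4 - 19*p^3 + 27*p^2 + 90*p) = (p + 2)*(p + 3)*(p^4 - 5*p^3 - 9*p^2 + 45*p) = (p + 2)*(p + 3)^2*(p^3 - 8*p^2 + 15*p) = p*(p + 2)*(p + 3)^2*(p^2 - 8*p + 15) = p*(p - 5)*(p + 2)*(p + 3)^2*(p - 3)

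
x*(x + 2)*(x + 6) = x^3 + 8*x^2 + 12*x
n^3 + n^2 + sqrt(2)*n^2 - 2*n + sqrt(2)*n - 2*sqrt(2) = (n - 1)*(n + 2)*(n + sqrt(2))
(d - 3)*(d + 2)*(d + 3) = d^3 + 2*d^2 - 9*d - 18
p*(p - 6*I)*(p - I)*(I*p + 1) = I*p^4 + 8*p^3 - 13*I*p^2 - 6*p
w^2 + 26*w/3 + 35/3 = (w + 5/3)*(w + 7)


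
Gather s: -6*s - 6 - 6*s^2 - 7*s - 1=-6*s^2 - 13*s - 7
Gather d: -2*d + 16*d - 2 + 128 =14*d + 126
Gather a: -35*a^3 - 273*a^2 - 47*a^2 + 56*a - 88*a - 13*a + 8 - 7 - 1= -35*a^3 - 320*a^2 - 45*a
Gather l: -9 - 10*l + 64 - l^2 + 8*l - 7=-l^2 - 2*l + 48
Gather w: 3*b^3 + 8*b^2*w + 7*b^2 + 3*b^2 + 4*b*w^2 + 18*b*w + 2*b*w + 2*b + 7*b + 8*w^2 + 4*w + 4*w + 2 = 3*b^3 + 10*b^2 + 9*b + w^2*(4*b + 8) + w*(8*b^2 + 20*b + 8) + 2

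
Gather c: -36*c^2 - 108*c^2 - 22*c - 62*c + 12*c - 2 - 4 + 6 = -144*c^2 - 72*c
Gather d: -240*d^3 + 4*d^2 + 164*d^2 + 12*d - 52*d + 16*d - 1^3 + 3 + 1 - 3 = -240*d^3 + 168*d^2 - 24*d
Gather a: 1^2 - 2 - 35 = -36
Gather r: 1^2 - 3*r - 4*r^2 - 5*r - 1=-4*r^2 - 8*r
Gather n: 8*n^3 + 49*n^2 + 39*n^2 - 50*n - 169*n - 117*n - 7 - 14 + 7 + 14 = 8*n^3 + 88*n^2 - 336*n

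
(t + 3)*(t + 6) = t^2 + 9*t + 18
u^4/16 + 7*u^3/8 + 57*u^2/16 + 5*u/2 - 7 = (u/4 + 1)^2*(u - 1)*(u + 7)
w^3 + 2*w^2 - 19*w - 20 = (w - 4)*(w + 1)*(w + 5)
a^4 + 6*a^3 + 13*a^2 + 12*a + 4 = (a + 1)^2*(a + 2)^2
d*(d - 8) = d^2 - 8*d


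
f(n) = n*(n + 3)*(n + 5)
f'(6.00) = 219.00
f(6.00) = 594.00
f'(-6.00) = 27.00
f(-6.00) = -18.00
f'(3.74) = 116.80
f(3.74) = 220.31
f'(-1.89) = -4.52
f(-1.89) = -6.52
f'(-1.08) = 1.22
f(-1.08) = -8.13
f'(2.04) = 60.12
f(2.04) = 72.38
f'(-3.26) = -5.28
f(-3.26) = 1.47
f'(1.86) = 55.14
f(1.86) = 62.01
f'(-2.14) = -5.50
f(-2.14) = -5.26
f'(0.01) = 15.16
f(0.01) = 0.15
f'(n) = n*(n + 3) + n*(n + 5) + (n + 3)*(n + 5)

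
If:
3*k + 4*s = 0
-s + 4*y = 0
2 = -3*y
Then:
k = 32/9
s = -8/3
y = -2/3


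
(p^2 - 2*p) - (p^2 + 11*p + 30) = -13*p - 30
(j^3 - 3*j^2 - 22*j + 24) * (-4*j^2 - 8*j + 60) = -4*j^5 + 4*j^4 + 172*j^3 - 100*j^2 - 1512*j + 1440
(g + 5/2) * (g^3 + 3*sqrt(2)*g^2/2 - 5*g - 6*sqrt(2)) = g^4 + 3*sqrt(2)*g^3/2 + 5*g^3/2 - 5*g^2 + 15*sqrt(2)*g^2/4 - 25*g/2 - 6*sqrt(2)*g - 15*sqrt(2)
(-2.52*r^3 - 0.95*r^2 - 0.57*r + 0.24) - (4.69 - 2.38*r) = -2.52*r^3 - 0.95*r^2 + 1.81*r - 4.45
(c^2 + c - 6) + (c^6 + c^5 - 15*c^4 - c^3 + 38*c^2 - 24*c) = c^6 + c^5 - 15*c^4 - c^3 + 39*c^2 - 23*c - 6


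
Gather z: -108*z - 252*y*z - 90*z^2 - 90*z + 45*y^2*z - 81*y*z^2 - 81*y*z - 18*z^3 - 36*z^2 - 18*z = -18*z^3 + z^2*(-81*y - 126) + z*(45*y^2 - 333*y - 216)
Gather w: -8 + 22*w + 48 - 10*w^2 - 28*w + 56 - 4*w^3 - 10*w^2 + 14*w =-4*w^3 - 20*w^2 + 8*w + 96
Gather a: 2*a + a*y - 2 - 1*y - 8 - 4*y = a*(y + 2) - 5*y - 10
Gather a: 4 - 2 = 2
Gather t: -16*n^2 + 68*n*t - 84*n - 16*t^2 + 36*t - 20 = -16*n^2 - 84*n - 16*t^2 + t*(68*n + 36) - 20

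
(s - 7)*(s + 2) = s^2 - 5*s - 14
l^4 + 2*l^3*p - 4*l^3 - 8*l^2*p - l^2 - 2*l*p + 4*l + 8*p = (l - 4)*(l - 1)*(l + 1)*(l + 2*p)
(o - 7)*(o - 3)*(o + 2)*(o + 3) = o^4 - 5*o^3 - 23*o^2 + 45*o + 126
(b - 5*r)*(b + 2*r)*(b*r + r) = b^3*r - 3*b^2*r^2 + b^2*r - 10*b*r^3 - 3*b*r^2 - 10*r^3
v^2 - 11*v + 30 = (v - 6)*(v - 5)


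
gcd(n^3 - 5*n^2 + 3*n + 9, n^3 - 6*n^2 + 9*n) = n^2 - 6*n + 9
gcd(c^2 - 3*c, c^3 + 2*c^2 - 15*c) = c^2 - 3*c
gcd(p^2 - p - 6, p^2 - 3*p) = p - 3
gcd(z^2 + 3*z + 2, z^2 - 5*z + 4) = 1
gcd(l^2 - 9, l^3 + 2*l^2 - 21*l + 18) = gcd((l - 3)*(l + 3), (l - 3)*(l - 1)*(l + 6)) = l - 3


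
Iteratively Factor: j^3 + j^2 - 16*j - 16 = (j + 4)*(j^2 - 3*j - 4) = (j + 1)*(j + 4)*(j - 4)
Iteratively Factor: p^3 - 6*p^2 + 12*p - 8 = (p - 2)*(p^2 - 4*p + 4) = (p - 2)^2*(p - 2)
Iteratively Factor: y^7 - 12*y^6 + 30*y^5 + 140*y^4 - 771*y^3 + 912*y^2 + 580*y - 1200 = (y - 2)*(y^6 - 10*y^5 + 10*y^4 + 160*y^3 - 451*y^2 + 10*y + 600) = (y - 2)^2*(y^5 - 8*y^4 - 6*y^3 + 148*y^2 - 155*y - 300) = (y - 2)^2*(y + 1)*(y^4 - 9*y^3 + 3*y^2 + 145*y - 300) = (y - 5)*(y - 2)^2*(y + 1)*(y^3 - 4*y^2 - 17*y + 60) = (y - 5)*(y - 2)^2*(y + 1)*(y + 4)*(y^2 - 8*y + 15) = (y - 5)*(y - 3)*(y - 2)^2*(y + 1)*(y + 4)*(y - 5)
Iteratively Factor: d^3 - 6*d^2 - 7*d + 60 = (d - 5)*(d^2 - d - 12) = (d - 5)*(d - 4)*(d + 3)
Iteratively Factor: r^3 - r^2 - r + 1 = (r - 1)*(r^2 - 1) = (r - 1)^2*(r + 1)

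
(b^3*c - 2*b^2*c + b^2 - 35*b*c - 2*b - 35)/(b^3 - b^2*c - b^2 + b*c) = (b^3*c - 2*b^2*c + b^2 - 35*b*c - 2*b - 35)/(b*(b^2 - b*c - b + c))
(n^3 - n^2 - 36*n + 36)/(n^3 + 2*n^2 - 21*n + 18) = (n - 6)/(n - 3)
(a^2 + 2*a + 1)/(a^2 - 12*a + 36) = (a^2 + 2*a + 1)/(a^2 - 12*a + 36)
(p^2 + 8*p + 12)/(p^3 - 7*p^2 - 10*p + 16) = (p + 6)/(p^2 - 9*p + 8)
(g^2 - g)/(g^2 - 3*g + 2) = g/(g - 2)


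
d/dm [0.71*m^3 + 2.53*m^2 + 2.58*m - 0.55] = 2.13*m^2 + 5.06*m + 2.58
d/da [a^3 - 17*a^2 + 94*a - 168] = 3*a^2 - 34*a + 94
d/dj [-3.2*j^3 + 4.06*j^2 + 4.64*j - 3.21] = -9.6*j^2 + 8.12*j + 4.64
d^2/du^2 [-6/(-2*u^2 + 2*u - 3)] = 24*(-2*u^2 + 2*u + 2*(2*u - 1)^2 - 3)/(2*u^2 - 2*u + 3)^3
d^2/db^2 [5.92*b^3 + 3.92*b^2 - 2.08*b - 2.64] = 35.52*b + 7.84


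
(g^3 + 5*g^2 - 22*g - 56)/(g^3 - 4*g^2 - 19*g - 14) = (g^2 + 3*g - 28)/(g^2 - 6*g - 7)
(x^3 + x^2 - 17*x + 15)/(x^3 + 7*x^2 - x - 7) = (x^2 + 2*x - 15)/(x^2 + 8*x + 7)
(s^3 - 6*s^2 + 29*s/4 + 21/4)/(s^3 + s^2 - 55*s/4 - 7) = (s - 3)/(s + 4)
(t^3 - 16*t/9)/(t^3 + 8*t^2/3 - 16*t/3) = (t + 4/3)/(t + 4)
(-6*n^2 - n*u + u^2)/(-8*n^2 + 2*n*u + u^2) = (-6*n^2 - n*u + u^2)/(-8*n^2 + 2*n*u + u^2)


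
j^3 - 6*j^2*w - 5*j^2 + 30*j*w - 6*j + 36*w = (j - 6)*(j + 1)*(j - 6*w)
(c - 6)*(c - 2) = c^2 - 8*c + 12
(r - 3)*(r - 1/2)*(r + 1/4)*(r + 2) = r^4 - 5*r^3/4 - 47*r^2/8 + 13*r/8 + 3/4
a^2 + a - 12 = (a - 3)*(a + 4)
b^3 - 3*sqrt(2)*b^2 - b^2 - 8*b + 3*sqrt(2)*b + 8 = (b - 1)*(b - 4*sqrt(2))*(b + sqrt(2))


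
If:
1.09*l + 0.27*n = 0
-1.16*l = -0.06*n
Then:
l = 0.00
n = 0.00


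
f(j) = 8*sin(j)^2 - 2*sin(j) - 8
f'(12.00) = -8.93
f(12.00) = -4.62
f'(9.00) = -4.19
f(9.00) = -7.47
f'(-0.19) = -4.93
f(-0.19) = -7.34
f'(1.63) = -0.83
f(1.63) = -2.02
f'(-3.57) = -4.23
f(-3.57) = -7.45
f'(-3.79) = -6.11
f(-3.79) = -6.29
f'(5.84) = -8.01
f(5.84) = -5.67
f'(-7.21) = -8.88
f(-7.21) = -1.28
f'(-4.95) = 3.19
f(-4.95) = -2.39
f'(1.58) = -0.13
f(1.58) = -2.00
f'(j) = 16*sin(j)*cos(j) - 2*cos(j)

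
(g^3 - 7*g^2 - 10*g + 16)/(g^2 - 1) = (g^2 - 6*g - 16)/(g + 1)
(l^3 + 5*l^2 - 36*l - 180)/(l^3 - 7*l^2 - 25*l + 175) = (l^2 - 36)/(l^2 - 12*l + 35)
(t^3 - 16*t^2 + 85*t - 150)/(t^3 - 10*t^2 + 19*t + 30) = (t - 5)/(t + 1)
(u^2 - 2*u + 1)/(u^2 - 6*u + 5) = (u - 1)/(u - 5)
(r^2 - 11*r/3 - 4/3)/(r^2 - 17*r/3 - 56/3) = (-3*r^2 + 11*r + 4)/(-3*r^2 + 17*r + 56)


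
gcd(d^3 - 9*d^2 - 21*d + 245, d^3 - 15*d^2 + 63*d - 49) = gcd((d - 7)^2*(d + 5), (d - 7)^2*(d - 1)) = d^2 - 14*d + 49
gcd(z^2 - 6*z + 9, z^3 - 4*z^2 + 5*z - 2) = 1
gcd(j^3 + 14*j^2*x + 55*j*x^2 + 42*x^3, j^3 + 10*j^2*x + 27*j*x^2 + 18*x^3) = j^2 + 7*j*x + 6*x^2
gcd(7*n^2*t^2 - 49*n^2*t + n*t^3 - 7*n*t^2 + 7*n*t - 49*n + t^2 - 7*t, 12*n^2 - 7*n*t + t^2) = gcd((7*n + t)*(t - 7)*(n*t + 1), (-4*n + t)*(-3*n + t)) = 1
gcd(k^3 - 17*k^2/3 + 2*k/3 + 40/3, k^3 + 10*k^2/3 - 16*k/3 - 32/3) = k^2 - 2*k/3 - 8/3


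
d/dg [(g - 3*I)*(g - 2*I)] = 2*g - 5*I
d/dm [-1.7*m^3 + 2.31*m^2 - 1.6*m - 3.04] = -5.1*m^2 + 4.62*m - 1.6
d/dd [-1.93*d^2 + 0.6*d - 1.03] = 0.6 - 3.86*d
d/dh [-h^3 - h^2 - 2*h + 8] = -3*h^2 - 2*h - 2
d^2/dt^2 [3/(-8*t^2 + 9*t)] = 6*(8*t*(8*t - 9) - (16*t - 9)^2)/(t^3*(8*t - 9)^3)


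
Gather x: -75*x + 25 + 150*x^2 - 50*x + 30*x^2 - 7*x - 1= 180*x^2 - 132*x + 24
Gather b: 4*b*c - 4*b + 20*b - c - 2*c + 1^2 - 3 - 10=b*(4*c + 16) - 3*c - 12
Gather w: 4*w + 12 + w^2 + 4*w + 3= w^2 + 8*w + 15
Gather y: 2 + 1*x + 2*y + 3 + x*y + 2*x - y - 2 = 3*x + y*(x + 1) + 3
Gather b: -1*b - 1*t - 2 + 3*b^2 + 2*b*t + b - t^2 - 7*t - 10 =3*b^2 + 2*b*t - t^2 - 8*t - 12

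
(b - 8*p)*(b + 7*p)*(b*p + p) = b^3*p - b^2*p^2 + b^2*p - 56*b*p^3 - b*p^2 - 56*p^3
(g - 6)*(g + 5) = g^2 - g - 30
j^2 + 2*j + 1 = (j + 1)^2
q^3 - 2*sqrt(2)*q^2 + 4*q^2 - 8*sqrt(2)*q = q*(q + 4)*(q - 2*sqrt(2))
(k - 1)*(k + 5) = k^2 + 4*k - 5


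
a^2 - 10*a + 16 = (a - 8)*(a - 2)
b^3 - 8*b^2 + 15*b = b*(b - 5)*(b - 3)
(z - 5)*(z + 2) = z^2 - 3*z - 10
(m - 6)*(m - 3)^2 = m^3 - 12*m^2 + 45*m - 54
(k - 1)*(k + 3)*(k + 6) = k^3 + 8*k^2 + 9*k - 18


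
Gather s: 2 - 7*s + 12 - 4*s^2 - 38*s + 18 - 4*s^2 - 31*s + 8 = -8*s^2 - 76*s + 40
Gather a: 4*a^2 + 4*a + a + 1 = 4*a^2 + 5*a + 1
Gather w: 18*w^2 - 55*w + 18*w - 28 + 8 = 18*w^2 - 37*w - 20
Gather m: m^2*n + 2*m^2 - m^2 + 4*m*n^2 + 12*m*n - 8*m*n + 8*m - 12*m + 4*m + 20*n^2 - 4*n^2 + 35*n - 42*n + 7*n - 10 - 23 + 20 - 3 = m^2*(n + 1) + m*(4*n^2 + 4*n) + 16*n^2 - 16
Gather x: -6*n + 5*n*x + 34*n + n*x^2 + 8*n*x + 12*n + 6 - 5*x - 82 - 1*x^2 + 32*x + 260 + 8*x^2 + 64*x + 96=40*n + x^2*(n + 7) + x*(13*n + 91) + 280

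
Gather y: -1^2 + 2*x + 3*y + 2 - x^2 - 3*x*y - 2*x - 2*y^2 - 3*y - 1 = -x^2 - 3*x*y - 2*y^2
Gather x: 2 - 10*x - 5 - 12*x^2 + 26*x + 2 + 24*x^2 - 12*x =12*x^2 + 4*x - 1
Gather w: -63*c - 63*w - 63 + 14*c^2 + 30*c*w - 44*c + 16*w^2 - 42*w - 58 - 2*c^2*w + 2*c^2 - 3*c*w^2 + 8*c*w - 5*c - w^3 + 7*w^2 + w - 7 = 16*c^2 - 112*c - w^3 + w^2*(23 - 3*c) + w*(-2*c^2 + 38*c - 104) - 128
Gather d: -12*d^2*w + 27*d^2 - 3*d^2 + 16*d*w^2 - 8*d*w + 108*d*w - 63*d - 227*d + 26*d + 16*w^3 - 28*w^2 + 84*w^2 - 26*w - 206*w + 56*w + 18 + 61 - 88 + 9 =d^2*(24 - 12*w) + d*(16*w^2 + 100*w - 264) + 16*w^3 + 56*w^2 - 176*w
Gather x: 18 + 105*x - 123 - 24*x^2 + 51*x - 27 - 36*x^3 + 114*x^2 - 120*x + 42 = -36*x^3 + 90*x^2 + 36*x - 90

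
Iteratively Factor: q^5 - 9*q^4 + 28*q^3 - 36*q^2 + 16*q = (q)*(q^4 - 9*q^3 + 28*q^2 - 36*q + 16) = q*(q - 1)*(q^3 - 8*q^2 + 20*q - 16) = q*(q - 2)*(q - 1)*(q^2 - 6*q + 8) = q*(q - 2)^2*(q - 1)*(q - 4)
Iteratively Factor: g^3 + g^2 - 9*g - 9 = (g + 3)*(g^2 - 2*g - 3) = (g + 1)*(g + 3)*(g - 3)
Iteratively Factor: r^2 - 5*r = (r)*(r - 5)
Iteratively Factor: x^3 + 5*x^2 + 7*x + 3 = (x + 3)*(x^2 + 2*x + 1) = (x + 1)*(x + 3)*(x + 1)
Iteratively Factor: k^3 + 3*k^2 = (k)*(k^2 + 3*k) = k*(k + 3)*(k)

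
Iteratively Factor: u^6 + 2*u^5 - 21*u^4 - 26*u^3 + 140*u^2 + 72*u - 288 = (u + 3)*(u^5 - u^4 - 18*u^3 + 28*u^2 + 56*u - 96) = (u + 2)*(u + 3)*(u^4 - 3*u^3 - 12*u^2 + 52*u - 48) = (u - 2)*(u + 2)*(u + 3)*(u^3 - u^2 - 14*u + 24) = (u - 2)*(u + 2)*(u + 3)*(u + 4)*(u^2 - 5*u + 6) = (u - 3)*(u - 2)*(u + 2)*(u + 3)*(u + 4)*(u - 2)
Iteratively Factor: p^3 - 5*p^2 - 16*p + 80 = (p - 5)*(p^2 - 16) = (p - 5)*(p - 4)*(p + 4)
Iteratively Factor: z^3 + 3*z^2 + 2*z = (z + 1)*(z^2 + 2*z) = z*(z + 1)*(z + 2)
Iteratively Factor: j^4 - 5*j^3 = (j)*(j^3 - 5*j^2) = j*(j - 5)*(j^2) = j^2*(j - 5)*(j)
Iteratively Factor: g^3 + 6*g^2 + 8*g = (g)*(g^2 + 6*g + 8) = g*(g + 4)*(g + 2)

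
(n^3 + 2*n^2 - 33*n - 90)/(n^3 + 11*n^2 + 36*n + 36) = (n^2 - n - 30)/(n^2 + 8*n + 12)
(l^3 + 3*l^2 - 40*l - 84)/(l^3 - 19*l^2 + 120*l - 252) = (l^2 + 9*l + 14)/(l^2 - 13*l + 42)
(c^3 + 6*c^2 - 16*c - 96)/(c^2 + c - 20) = (c^2 + 10*c + 24)/(c + 5)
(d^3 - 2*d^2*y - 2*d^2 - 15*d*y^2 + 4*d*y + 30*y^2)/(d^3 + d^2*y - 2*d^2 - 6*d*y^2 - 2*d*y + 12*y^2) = (-d + 5*y)/(-d + 2*y)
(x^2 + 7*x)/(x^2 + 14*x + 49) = x/(x + 7)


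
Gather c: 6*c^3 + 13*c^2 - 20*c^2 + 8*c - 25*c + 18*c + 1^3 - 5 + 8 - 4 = 6*c^3 - 7*c^2 + c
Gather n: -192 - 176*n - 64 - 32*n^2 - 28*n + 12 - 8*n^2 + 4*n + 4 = -40*n^2 - 200*n - 240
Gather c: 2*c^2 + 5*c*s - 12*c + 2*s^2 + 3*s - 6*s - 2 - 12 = 2*c^2 + c*(5*s - 12) + 2*s^2 - 3*s - 14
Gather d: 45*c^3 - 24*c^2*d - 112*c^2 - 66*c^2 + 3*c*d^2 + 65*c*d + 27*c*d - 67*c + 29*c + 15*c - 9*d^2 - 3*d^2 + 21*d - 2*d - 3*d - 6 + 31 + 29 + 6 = 45*c^3 - 178*c^2 - 23*c + d^2*(3*c - 12) + d*(-24*c^2 + 92*c + 16) + 60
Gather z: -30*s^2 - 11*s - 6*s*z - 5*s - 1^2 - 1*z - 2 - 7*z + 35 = -30*s^2 - 16*s + z*(-6*s - 8) + 32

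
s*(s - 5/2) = s^2 - 5*s/2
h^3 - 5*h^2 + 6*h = h*(h - 3)*(h - 2)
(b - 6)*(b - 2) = b^2 - 8*b + 12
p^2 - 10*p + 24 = (p - 6)*(p - 4)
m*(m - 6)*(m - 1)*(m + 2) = m^4 - 5*m^3 - 8*m^2 + 12*m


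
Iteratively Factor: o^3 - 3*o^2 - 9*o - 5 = (o + 1)*(o^2 - 4*o - 5) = (o - 5)*(o + 1)*(o + 1)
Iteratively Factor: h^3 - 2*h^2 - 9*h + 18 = (h - 3)*(h^2 + h - 6) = (h - 3)*(h + 3)*(h - 2)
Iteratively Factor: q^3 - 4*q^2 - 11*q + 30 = (q - 2)*(q^2 - 2*q - 15) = (q - 5)*(q - 2)*(q + 3)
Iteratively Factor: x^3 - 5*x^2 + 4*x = (x - 4)*(x^2 - x) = (x - 4)*(x - 1)*(x)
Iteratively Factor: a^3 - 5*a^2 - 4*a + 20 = (a + 2)*(a^2 - 7*a + 10) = (a - 5)*(a + 2)*(a - 2)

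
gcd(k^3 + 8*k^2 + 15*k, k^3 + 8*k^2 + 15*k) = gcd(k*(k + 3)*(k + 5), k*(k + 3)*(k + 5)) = k^3 + 8*k^2 + 15*k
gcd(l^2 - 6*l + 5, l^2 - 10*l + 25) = l - 5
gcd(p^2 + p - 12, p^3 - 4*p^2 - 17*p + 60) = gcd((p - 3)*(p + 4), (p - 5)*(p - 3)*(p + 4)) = p^2 + p - 12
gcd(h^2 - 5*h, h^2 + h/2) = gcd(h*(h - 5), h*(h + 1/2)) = h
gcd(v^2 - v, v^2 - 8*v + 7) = v - 1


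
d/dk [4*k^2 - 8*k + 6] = 8*k - 8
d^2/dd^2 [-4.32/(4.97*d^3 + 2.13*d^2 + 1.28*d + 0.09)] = ((128.8224*d + 18.4032)*(4.97*d^3 + 2.13*d^2 + 1.28*d + 0.09) - 4.32*(14.91*d^2 + 4.26*d + 1.28)*(29.82*d^2 + 8.52*d + 2.56))/(4.97*d^3 + 2.13*d^2 + 1.28*d + 0.09)^3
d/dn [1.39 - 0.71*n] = -0.710000000000000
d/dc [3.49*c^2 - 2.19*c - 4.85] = 6.98*c - 2.19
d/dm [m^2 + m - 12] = 2*m + 1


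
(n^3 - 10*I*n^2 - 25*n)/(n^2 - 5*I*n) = n - 5*I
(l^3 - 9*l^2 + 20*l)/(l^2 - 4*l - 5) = l*(l - 4)/(l + 1)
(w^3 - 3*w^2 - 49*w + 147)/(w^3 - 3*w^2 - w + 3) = (w^2 - 49)/(w^2 - 1)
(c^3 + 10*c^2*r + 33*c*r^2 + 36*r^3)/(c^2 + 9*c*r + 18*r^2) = (c^2 + 7*c*r + 12*r^2)/(c + 6*r)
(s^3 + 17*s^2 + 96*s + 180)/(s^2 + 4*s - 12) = (s^2 + 11*s + 30)/(s - 2)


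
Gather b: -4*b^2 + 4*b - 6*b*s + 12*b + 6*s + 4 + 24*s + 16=-4*b^2 + b*(16 - 6*s) + 30*s + 20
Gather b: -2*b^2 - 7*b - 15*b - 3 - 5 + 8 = -2*b^2 - 22*b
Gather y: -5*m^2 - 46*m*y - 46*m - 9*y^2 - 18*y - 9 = -5*m^2 - 46*m - 9*y^2 + y*(-46*m - 18) - 9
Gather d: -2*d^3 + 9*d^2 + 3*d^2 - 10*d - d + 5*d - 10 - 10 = -2*d^3 + 12*d^2 - 6*d - 20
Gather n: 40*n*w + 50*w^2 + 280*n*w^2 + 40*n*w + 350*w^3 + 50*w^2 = n*(280*w^2 + 80*w) + 350*w^3 + 100*w^2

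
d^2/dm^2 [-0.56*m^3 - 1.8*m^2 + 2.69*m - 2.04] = -3.36*m - 3.6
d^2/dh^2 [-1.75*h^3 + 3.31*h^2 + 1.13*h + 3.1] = 6.62 - 10.5*h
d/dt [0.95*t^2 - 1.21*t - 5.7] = 1.9*t - 1.21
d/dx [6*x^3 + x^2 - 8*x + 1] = 18*x^2 + 2*x - 8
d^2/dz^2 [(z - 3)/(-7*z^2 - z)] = 2*(-49*z^3 + 441*z^2 + 63*z + 3)/(z^3*(343*z^3 + 147*z^2 + 21*z + 1))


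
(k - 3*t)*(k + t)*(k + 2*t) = k^3 - 7*k*t^2 - 6*t^3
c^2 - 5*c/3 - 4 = (c - 3)*(c + 4/3)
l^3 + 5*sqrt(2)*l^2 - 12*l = l*(l - sqrt(2))*(l + 6*sqrt(2))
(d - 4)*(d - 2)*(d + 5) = d^3 - d^2 - 22*d + 40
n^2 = n^2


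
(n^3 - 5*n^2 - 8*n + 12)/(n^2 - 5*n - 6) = (n^2 + n - 2)/(n + 1)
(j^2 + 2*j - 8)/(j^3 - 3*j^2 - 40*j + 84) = (j + 4)/(j^2 - j - 42)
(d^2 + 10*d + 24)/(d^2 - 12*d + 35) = (d^2 + 10*d + 24)/(d^2 - 12*d + 35)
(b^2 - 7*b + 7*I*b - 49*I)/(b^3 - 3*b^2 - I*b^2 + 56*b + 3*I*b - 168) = (b - 7)/(b^2 - b*(3 + 8*I) + 24*I)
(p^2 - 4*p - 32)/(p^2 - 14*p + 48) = (p + 4)/(p - 6)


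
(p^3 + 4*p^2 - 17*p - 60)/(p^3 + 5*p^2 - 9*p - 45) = (p - 4)/(p - 3)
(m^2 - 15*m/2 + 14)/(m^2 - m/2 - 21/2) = (m - 4)/(m + 3)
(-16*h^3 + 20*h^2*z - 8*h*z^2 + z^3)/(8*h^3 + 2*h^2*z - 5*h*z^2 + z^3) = (-2*h + z)/(h + z)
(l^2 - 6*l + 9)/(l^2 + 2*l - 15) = (l - 3)/(l + 5)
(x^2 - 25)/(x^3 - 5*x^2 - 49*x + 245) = (x + 5)/(x^2 - 49)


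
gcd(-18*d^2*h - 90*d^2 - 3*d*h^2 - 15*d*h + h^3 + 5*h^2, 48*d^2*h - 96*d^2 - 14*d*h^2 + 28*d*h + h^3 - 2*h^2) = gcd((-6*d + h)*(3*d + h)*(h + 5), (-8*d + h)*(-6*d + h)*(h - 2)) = 6*d - h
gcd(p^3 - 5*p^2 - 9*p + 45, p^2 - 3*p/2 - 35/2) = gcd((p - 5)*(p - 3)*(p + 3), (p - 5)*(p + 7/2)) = p - 5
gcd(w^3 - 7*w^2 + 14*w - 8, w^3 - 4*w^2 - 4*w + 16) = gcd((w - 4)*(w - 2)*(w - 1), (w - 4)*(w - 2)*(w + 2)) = w^2 - 6*w + 8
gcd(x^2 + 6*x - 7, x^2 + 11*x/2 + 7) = 1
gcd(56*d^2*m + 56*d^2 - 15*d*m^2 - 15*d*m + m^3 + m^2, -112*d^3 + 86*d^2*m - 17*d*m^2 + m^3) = 56*d^2 - 15*d*m + m^2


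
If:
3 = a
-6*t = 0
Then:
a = 3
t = 0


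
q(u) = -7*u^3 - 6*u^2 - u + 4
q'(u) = -21*u^2 - 12*u - 1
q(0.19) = 3.55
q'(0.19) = -4.04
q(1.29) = -22.30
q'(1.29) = -51.43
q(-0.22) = 4.00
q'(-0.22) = 0.62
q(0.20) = 3.50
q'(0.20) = -4.24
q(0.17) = 3.62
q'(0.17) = -3.65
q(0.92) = -7.45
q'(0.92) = -29.81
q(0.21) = 3.46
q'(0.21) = -4.45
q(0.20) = 3.50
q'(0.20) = -4.24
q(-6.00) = 1306.00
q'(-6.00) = -685.00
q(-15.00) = 22294.00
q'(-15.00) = -4546.00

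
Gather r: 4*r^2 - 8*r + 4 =4*r^2 - 8*r + 4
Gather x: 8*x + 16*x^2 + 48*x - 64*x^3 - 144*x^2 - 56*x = -64*x^3 - 128*x^2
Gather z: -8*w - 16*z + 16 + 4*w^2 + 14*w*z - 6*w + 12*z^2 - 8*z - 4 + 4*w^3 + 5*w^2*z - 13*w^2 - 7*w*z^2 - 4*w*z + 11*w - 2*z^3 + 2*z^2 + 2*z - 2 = 4*w^3 - 9*w^2 - 3*w - 2*z^3 + z^2*(14 - 7*w) + z*(5*w^2 + 10*w - 22) + 10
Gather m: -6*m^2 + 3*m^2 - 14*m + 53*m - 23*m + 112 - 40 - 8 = -3*m^2 + 16*m + 64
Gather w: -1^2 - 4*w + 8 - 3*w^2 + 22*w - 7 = -3*w^2 + 18*w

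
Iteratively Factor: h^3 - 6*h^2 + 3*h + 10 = (h + 1)*(h^2 - 7*h + 10) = (h - 2)*(h + 1)*(h - 5)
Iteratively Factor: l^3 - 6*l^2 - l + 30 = (l - 5)*(l^2 - l - 6) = (l - 5)*(l + 2)*(l - 3)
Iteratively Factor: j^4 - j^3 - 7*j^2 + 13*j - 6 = (j + 3)*(j^3 - 4*j^2 + 5*j - 2) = (j - 2)*(j + 3)*(j^2 - 2*j + 1) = (j - 2)*(j - 1)*(j + 3)*(j - 1)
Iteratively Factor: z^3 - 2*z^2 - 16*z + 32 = (z + 4)*(z^2 - 6*z + 8) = (z - 4)*(z + 4)*(z - 2)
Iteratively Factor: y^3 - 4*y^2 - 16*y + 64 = (y - 4)*(y^2 - 16) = (y - 4)*(y + 4)*(y - 4)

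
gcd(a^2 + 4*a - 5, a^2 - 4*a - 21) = 1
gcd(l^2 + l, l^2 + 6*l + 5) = l + 1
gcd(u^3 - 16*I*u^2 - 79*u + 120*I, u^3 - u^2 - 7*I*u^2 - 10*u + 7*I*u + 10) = u - 5*I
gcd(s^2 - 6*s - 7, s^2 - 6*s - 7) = s^2 - 6*s - 7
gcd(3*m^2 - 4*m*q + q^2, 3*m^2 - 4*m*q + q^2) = 3*m^2 - 4*m*q + q^2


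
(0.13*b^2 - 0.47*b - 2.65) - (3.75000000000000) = 0.13*b^2 - 0.47*b - 6.4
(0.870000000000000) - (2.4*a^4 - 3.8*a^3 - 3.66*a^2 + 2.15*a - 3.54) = -2.4*a^4 + 3.8*a^3 + 3.66*a^2 - 2.15*a + 4.41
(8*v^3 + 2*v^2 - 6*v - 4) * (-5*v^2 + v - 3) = -40*v^5 - 2*v^4 + 8*v^3 + 8*v^2 + 14*v + 12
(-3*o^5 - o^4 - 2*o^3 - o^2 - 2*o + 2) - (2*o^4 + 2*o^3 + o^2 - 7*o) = -3*o^5 - 3*o^4 - 4*o^3 - 2*o^2 + 5*o + 2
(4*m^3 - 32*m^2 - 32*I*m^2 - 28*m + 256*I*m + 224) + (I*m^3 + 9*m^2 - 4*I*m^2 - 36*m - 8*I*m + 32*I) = 4*m^3 + I*m^3 - 23*m^2 - 36*I*m^2 - 64*m + 248*I*m + 224 + 32*I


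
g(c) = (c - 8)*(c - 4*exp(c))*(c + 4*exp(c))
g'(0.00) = 240.00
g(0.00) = 128.00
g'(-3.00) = 75.83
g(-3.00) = -98.56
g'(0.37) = 472.70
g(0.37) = 254.83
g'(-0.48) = 106.15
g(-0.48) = 50.00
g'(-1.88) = 47.67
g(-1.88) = -31.24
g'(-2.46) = 59.84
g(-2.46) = -62.08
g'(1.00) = 1523.92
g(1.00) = 820.57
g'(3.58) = 161411.28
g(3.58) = 90953.69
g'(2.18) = 13301.87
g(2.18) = 7259.65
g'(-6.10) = 209.23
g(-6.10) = -524.66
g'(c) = (1 - 4*exp(c))*(c - 8)*(c + 4*exp(c)) + (c - 8)*(c - 4*exp(c))*(4*exp(c) + 1) + (c - 4*exp(c))*(c + 4*exp(c))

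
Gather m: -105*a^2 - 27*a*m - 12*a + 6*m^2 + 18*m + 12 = -105*a^2 - 12*a + 6*m^2 + m*(18 - 27*a) + 12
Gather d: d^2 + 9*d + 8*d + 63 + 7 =d^2 + 17*d + 70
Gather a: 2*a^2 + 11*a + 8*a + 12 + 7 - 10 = 2*a^2 + 19*a + 9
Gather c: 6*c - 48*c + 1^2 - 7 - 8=-42*c - 14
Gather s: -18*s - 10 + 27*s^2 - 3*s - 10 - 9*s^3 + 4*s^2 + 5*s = -9*s^3 + 31*s^2 - 16*s - 20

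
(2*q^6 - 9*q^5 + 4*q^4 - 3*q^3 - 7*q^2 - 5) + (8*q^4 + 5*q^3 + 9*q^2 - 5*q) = 2*q^6 - 9*q^5 + 12*q^4 + 2*q^3 + 2*q^2 - 5*q - 5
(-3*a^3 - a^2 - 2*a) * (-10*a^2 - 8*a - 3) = 30*a^5 + 34*a^4 + 37*a^3 + 19*a^2 + 6*a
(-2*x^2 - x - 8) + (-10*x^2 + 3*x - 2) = -12*x^2 + 2*x - 10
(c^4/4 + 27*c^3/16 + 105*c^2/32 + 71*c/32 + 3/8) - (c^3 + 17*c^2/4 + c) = c^4/4 + 11*c^3/16 - 31*c^2/32 + 39*c/32 + 3/8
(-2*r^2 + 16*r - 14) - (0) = -2*r^2 + 16*r - 14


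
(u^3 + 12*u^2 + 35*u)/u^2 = u + 12 + 35/u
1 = 1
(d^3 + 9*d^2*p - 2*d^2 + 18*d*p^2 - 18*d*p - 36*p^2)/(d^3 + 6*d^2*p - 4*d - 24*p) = (d + 3*p)/(d + 2)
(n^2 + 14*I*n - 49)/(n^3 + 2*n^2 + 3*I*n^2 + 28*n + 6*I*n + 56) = (n + 7*I)/(n^2 + n*(2 - 4*I) - 8*I)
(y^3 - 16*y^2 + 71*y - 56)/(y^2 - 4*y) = (y^3 - 16*y^2 + 71*y - 56)/(y*(y - 4))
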